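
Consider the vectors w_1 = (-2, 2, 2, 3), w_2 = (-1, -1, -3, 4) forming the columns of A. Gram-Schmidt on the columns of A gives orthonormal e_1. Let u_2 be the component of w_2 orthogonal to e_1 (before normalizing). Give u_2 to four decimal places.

u_2 = (-0.4286, -1.5714, -3.5714, 3.1429)

w_1 = (-2, 2, 2, 3); ‖w_1‖ = 4.5826, so e_1 = (-0.4364, 0.4364, 0.4364, 0.6547).
e_1·w_2 = (-0.4364)·(-1) + 0.4364·(-1) + 0.4364·(-3) + 0.6547·4 = 1.3093.
u_2 = w_2 − 1.3093·e_1 = (-0.4286, -1.5714, -3.5714, 3.1429).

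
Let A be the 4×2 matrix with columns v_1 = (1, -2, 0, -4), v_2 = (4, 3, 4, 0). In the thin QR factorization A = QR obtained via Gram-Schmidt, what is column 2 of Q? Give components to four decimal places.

v_1 = (1, -2, 0, -4); ‖v_1‖ = 4.5826, so q_1 = (0.2182, -0.4364, 0.0000, -0.8729).
q_1·v_2 = 0.2182·4 + (-0.4364)·3 + 0.0000·4 + (-0.8729)·0 = -0.4364.
u_2 = v_2 + 0.4364·q_1 = (4.0952, 2.8095, 4.0000, -0.3810).
‖u_2‖ = 6.3882, so q_2 = (0.6411, 0.4398, 0.6262, -0.0596).

q_2 = (0.6411, 0.4398, 0.6262, -0.0596)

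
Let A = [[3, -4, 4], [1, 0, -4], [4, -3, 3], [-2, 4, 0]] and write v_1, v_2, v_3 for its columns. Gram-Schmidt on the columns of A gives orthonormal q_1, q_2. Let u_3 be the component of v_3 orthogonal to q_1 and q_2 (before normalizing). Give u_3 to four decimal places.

v_1 = (3, 1, 4, -2); ‖v_1‖ = 5.4772, so q_1 = (0.5477, 0.1826, 0.7303, -0.3651).
q_1·v_2 = 0.5477·(-4) + 0.1826·0 + 0.7303·(-3) + (-0.3651)·4 = -5.8424.
u_2 = v_2 + 5.8424·q_1 = (-0.8000, 1.0667, 1.2667, 1.8667).
‖u_2‖ = 2.6204, so q_2 = (-0.3053, 0.4071, 0.4834, 0.7124).
q_1·v_3 = 0.5477·4 + 0.1826·(-4) + 0.7303·3 + (-0.3651)·0 = 3.6515; q_2·v_3 = (-0.3053)·4 + 0.4071·(-4) + 0.4834·3 + 0.7124·0 = -1.3993.
u_3 = v_3 − 3.6515·q_1 + 1.3993·q_2 = (1.5728, -4.0971, 1.0097, 2.3301).

u_3 = (1.5728, -4.0971, 1.0097, 2.3301)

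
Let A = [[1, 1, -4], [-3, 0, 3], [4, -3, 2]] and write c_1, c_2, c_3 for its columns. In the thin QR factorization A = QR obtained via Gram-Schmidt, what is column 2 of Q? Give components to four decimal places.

c_1 = (1, -3, 4); ‖c_1‖ = 5.0990, so e_1 = (0.1961, -0.5883, 0.7845).
e_1·c_2 = 0.1961·1 + (-0.5883)·0 + 0.7845·(-3) = -2.1573.
u_2 = c_2 + 2.1573·e_1 = (1.4231, -1.2692, -1.3077).
‖u_2‖ = 2.3122, so e_2 = (0.6155, -0.5489, -0.5656).

e_2 = (0.6155, -0.5489, -0.5656)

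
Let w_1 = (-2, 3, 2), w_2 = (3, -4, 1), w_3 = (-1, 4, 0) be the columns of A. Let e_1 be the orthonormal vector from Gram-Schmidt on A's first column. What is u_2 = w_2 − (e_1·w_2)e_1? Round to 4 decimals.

e_1 = w_1/‖w_1‖ = (-2, 3, 2)/4.1231 = (-0.4851, 0.7276, 0.4851).
r_{12} = e_1·w_2 = -3.8806.
u_2 = w_2 + 3.8806·e_1 = (1.1176, -1.1765, 2.8824).

u_2 = (1.1176, -1.1765, 2.8824)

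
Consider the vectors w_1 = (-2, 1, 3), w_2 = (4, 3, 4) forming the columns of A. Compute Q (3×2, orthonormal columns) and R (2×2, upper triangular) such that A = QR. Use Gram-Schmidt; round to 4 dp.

Q = [[-0.5345, 0.8165], [0.2673, 0.4082], [0.8018, 0.4082]], R = [[3.7417, 1.8708], [0.0000, 6.1237]]

w_1 = (-2, 1, 3); ‖w_1‖ = 3.7417, so e_1 = (-0.5345, 0.2673, 0.8018).
e_1·w_2 = (-0.5345)·4 + 0.2673·3 + 0.8018·4 = 1.8708.
u_2 = w_2 − 1.8708·e_1 = (5.0000, 2.5000, 2.5000).
‖u_2‖ = 6.1237, so e_2 = (0.8165, 0.4082, 0.4082).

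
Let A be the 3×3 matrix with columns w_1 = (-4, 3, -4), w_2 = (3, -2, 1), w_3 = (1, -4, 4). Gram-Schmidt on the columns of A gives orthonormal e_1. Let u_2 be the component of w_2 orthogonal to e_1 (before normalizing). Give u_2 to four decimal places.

u_2 = (0.8537, -0.3902, -1.1463)

w_1 = (-4, 3, -4); ‖w_1‖ = 6.4031, so e_1 = (-0.6247, 0.4685, -0.6247).
e_1·w_2 = (-0.6247)·3 + 0.4685·(-2) + (-0.6247)·1 = -3.4358.
u_2 = w_2 + 3.4358·e_1 = (0.8537, -0.3902, -1.1463).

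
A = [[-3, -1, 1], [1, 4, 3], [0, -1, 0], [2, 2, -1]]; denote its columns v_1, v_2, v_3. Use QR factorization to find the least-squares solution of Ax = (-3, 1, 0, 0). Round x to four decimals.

x = (1.4510, -0.7745, 0.8975)

e_1 = v_1/‖v_1‖ = (-3, 1, 0, 2)/3.7417 = (-0.8018, 0.2673, 0.0000, 0.5345).
r_{12} = e_1·v_2 = 2.9399.
u_2 = v_2 − 2.9399·e_1 = (1.3571, 3.2143, -1.0000, 0.4286).
‖u_2‖ = 3.6547, so e_2 = (0.3713, 0.8795, -0.2736, 0.1173).
r_{13} = e_1·v_3 = -0.5345; r_{23} = e_2·v_3 = 2.8925.
u_3 = v_3 + 0.5345·e_1 − 2.8925·e_2 = (-0.5027, 0.5989, 0.7914, -1.0535).
‖u_3‖ = 1.5322, so e_3 = (-0.3281, 0.3909, 0.5165, -0.6876).
Qᵀb = (2.6726, -0.2345, 1.3751).
Back-substitute: x_3 = 1.3751/1.5322 = 0.8975.
x_2 = (-0.2345 − 2.8925·0.8975)/3.6547 = -0.7745.
x_1 = (2.6726 − 2.9399·(-0.7745) + 0.5345·0.8975)/3.7417 = 1.4510.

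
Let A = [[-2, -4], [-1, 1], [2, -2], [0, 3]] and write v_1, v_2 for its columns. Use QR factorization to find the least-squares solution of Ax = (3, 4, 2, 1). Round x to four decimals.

v_1 = (-2, -1, 2, 0); ‖v_1‖ = 3.0000, so q_1 = (-0.6667, -0.3333, 0.6667, 0.0000).
q_1·v_2 = (-0.6667)·(-4) + (-0.3333)·1 + 0.6667·(-2) + 0.0000·3 = 1.0000.
u_2 = v_2 − 1.0000·q_1 = (-3.3333, 1.3333, -2.6667, 3.0000).
‖u_2‖ = 5.3852, so q_2 = (-0.6190, 0.2476, -0.4952, 0.5571).
Qᵀb = (-2.0000, -1.2999).
Back-substitute: x_2 = -1.2999/5.3852 = -0.2414.
x_1 = (-2.0000 − 1.0000·(-0.2414))/3.0000 = -0.5862.

x = (-0.5862, -0.2414)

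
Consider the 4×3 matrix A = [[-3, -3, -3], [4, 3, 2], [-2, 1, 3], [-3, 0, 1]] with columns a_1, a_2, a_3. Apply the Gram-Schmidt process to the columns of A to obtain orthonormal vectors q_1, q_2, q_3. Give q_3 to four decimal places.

q_3 = (-0.1909, -0.3818, 0.5727, -0.6999)

a_1 = (-3, 4, -2, -3); ‖a_1‖ = 6.1644, so q_1 = (-0.4867, 0.6489, -0.3244, -0.4867).
q_1·a_2 = (-0.4867)·(-3) + 0.6489·3 + (-0.3244)·1 + (-0.4867)·0 = 3.0822.
u_2 = a_2 − 3.0822·q_1 = (-1.5000, 1.0000, 2.0000, 1.5000).
‖u_2‖ = 3.0822, so q_2 = (-0.4867, 0.3244, 0.6489, 0.4867).
q_1·a_3 = (-0.4867)·(-3) + 0.6489·2 + (-0.3244)·3 + (-0.4867)·1 = 1.2978; q_2·a_3 = (-0.4867)·(-3) + 0.3244·2 + 0.6489·3 + 0.4867·1 = 4.5422.
u_3 = a_3 − 1.2978·q_1 − 4.5422·q_2 = (-0.1579, -0.3158, 0.4737, -0.5789).
‖u_3‖ = 0.8272, so q_3 = (-0.1909, -0.3818, 0.5727, -0.6999).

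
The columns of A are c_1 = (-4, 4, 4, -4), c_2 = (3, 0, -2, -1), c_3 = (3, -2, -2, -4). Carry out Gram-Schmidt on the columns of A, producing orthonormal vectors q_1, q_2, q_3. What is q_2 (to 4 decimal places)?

q_2 = (0.6325, 0.3162, -0.3162, -0.6325)

c_1 = (-4, 4, 4, -4); ‖c_1‖ = 8.0000, so q_1 = (-0.5000, 0.5000, 0.5000, -0.5000).
q_1·c_2 = (-0.5000)·3 + 0.5000·0 + 0.5000·(-2) + (-0.5000)·(-1) = -2.0000.
u_2 = c_2 + 2.0000·q_1 = (2.0000, 1.0000, -1.0000, -2.0000).
‖u_2‖ = 3.1623, so q_2 = (0.6325, 0.3162, -0.3162, -0.6325).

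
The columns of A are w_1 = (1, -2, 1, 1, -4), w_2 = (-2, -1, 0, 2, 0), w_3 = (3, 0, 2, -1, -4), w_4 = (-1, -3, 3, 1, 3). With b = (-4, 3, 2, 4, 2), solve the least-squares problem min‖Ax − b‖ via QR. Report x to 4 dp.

x = (-3.8311, 5.3232, 3.2460, -0.1826)

w_1 = (1, -2, 1, 1, -4); ‖w_1‖ = 4.7958, so q_1 = (0.2085, -0.4170, 0.2085, 0.2085, -0.8341).
q_1·w_2 = 0.2085·(-2) + (-0.4170)·(-1) + 0.2085·0 + 0.2085·2 + (-0.8341)·0 = 0.4170.
u_2 = w_2 − 0.4170·q_1 = (-2.0870, -0.8261, -0.0870, 1.9130, 0.3478).
‖u_2‖ = 2.9709, so q_2 = (-0.7025, -0.2781, -0.0293, 0.6439, 0.1171).
q_1·w_3 = 0.2085·3 + (-0.4170)·0 + 0.2085·2 + 0.2085·(-1) + (-0.8341)·(-4) = 4.1703; q_2·w_3 = (-0.7025)·3 + (-0.2781)·0 + (-0.0293)·2 + 0.6439·(-1) + 0.1171·(-4) = -3.2782.
u_3 = w_3 − 4.1703·q_1 + 3.2782·q_2 = (-0.1724, 0.8276, 1.0345, 0.2414, -0.1379).
‖u_3‖ = 1.3646, so q_3 = (-0.1263, 0.6065, 0.7581, 0.1769, -0.1011).
q_1·w_4 = 0.2085·(-1) + (-0.4170)·(-3) + 0.2085·3 + 0.2085·1 + (-0.8341)·3 = -0.6255; q_2·w_4 = (-0.7025)·(-1) + (-0.2781)·(-3) + (-0.0293)·3 + 0.6439·1 + 0.1171·3 = 2.4440; q_3·w_4 = (-0.1263)·(-1) + 0.6065·(-3) + 0.7581·3 + 0.1769·1 + (-0.1011)·3 = 0.4549.
u_4 = w_4 + 0.6255·q_1 − 2.4440·q_2 − 0.4549·q_3 = (0.9048, -2.8571, 2.8571, -0.5238, 2.2381).
‖u_4‖ = 4.7359, so q_4 = (0.1910, -0.6033, 0.6033, -0.1106, 0.4726).
Qᵀb = (-2.5022, 4.7271, 4.3464, -0.8647).
Back-substitute: x_4 = -0.8647/4.7359 = -0.1826.
x_3 = (4.3464 − 0.4549·(-0.1826))/1.3646 = 3.2460.
x_2 = (4.7271 + 3.2782·3.2460 − 2.4440·(-0.1826))/2.9709 = 5.3232.
x_1 = (-2.5022 − 0.4170·5.3232 − 4.1703·3.2460 + 0.6255·(-0.1826))/4.7958 = -3.8311.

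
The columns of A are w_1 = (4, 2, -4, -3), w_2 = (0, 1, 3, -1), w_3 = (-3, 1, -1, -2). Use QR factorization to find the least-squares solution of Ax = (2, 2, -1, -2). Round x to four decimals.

w_1 = (4, 2, -4, -3); ‖w_1‖ = 6.7082, so q_1 = (0.5963, 0.2981, -0.5963, -0.4472).
q_1·w_2 = 0.5963·0 + 0.2981·1 + (-0.5963)·3 + (-0.4472)·(-1) = -1.0435.
u_2 = w_2 + 1.0435·q_1 = (0.6222, 1.3111, 2.3778, -1.4667).
‖u_2‖ = 3.1482, so q_2 = (0.1976, 0.4165, 0.7553, -0.4659).
q_1·w_3 = 0.5963·(-3) + 0.2981·1 + (-0.5963)·(-1) + (-0.4472)·(-2) = 0.0000; q_2·w_3 = 0.1976·(-3) + 0.4165·1 + 0.7553·(-1) + (-0.4659)·(-2) = 0.0000.
u_3 = w_3 + 0.0000·q_1 − 0.0000·q_2 = (-3.0000, 1.0000, -1.0000, -2.0000).
‖u_3‖ = 3.8730, so q_3 = (-0.7746, 0.2582, -0.2582, -0.5164).
Qᵀb = (3.2796, 1.4047, 0.2582).
Back-substitute: x_3 = 0.2582/3.8730 = 0.0667.
x_2 = (1.4047 − 0.0000·0.0667)/3.1482 = 0.4462.
x_1 = (3.2796 + 1.0435·0.4462 + 0.0000·0.0667)/6.7082 = 0.5583.

x = (0.5583, 0.4462, 0.0667)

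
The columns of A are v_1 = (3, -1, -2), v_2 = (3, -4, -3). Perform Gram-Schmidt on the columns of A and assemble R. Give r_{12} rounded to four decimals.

v_1 = (3, -1, -2); ‖v_1‖ = 3.7417, so e_1 = (0.8018, -0.2673, -0.5345).
r_{12} = e_1·v_2 = 5.0780.

r_{12} = 5.0780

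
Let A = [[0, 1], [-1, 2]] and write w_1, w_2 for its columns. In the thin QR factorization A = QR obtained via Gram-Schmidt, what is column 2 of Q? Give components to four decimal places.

w_1 = (0, -1); ‖w_1‖ = 1.0000, so e_1 = (0.0000, -1.0000).
e_1·w_2 = 0.0000·1 + (-1.0000)·2 = -2.0000.
u_2 = w_2 + 2.0000·e_1 = (1.0000, 0.0000).
‖u_2‖ = 1.0000, so e_2 = (1.0000, 0.0000).

e_2 = (1.0000, 0.0000)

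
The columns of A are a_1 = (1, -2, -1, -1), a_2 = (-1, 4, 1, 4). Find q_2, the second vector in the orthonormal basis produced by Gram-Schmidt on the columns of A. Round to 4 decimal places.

a_1 = (1, -2, -1, -1); ‖a_1‖ = 2.6458, so q_1 = (0.3780, -0.7559, -0.3780, -0.3780).
q_1·a_2 = 0.3780·(-1) + (-0.7559)·4 + (-0.3780)·1 + (-0.3780)·4 = -5.2915.
u_2 = a_2 + 5.2915·q_1 = (1.0000, 0.0000, -1.0000, 2.0000).
‖u_2‖ = 2.4495, so q_2 = (0.4082, 0.0000, -0.4082, 0.8165).

q_2 = (0.4082, 0.0000, -0.4082, 0.8165)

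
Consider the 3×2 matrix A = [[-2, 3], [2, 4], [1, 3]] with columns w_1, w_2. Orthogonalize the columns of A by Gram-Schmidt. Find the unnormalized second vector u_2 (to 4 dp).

u_2 = (4.1111, 2.8889, 2.4444)

w_1 = (-2, 2, 1); ‖w_1‖ = 3.0000, so q_1 = (-0.6667, 0.6667, 0.3333).
q_1·w_2 = (-0.6667)·3 + 0.6667·4 + 0.3333·3 = 1.6667.
u_2 = w_2 − 1.6667·q_1 = (4.1111, 2.8889, 2.4444).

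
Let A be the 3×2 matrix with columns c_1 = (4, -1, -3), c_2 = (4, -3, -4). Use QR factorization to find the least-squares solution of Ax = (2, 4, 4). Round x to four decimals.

c_1 = (4, -1, -3); ‖c_1‖ = 5.0990, so q_1 = (0.7845, -0.1961, -0.5883).
q_1·c_2 = 0.7845·4 + (-0.1961)·(-3) + (-0.5883)·(-4) = 6.0796.
u_2 = c_2 − 6.0796·q_1 = (-0.7692, -1.8077, -0.4231).
‖u_2‖ = 2.0096, so q_2 = (-0.3828, -0.8995, -0.2105).
Qᵀb = (-1.5689, -5.2058).
Back-substitute: x_2 = -5.2058/2.0096 = -2.5905.
x_1 = (-1.5689 − 6.0796·(-2.5905))/5.0990 = 2.7810.

x = (2.7810, -2.5905)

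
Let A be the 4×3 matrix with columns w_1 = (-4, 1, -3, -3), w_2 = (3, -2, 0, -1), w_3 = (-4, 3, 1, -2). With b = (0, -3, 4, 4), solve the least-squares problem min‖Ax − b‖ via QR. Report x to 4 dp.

w_1 = (-4, 1, -3, -3); ‖w_1‖ = 5.9161, so q_1 = (-0.6761, 0.1690, -0.5071, -0.5071).
q_1·w_2 = (-0.6761)·3 + 0.1690·(-2) + (-0.5071)·0 + (-0.5071)·(-1) = -1.8593.
u_2 = w_2 + 1.8593·q_1 = (1.7429, -1.6857, -0.9429, -1.9429).
‖u_2‖ = 3.2470, so q_2 = (0.5368, -0.5192, -0.2904, -0.5984).
q_1·w_3 = (-0.6761)·(-4) + 0.1690·3 + (-0.5071)·1 + (-0.5071)·(-2) = 3.7187; q_2·w_3 = 0.5368·(-4) + (-0.5192)·3 + (-0.2904)·1 + (-0.5984)·(-2) = -2.7982.
u_3 = w_3 − 3.7187·q_1 + 2.7982·q_2 = (0.0163, 0.9187, 2.0732, -1.7886).
‖u_3‖ = 2.8882, so q_3 = (0.0056, 0.3181, 0.7178, -0.6193).
Qᵀb = (-4.5638, -1.9975, -0.5602).
Back-substitute: x_3 = -0.5602/2.8882 = -0.1940.
x_2 = (-1.9975 + 2.7982·(-0.1940))/3.2470 = -0.7823.
x_1 = (-4.5638 + 1.8593·(-0.7823) − 3.7187·(-0.1940))/5.9161 = -0.8954.

x = (-0.8954, -0.7823, -0.1940)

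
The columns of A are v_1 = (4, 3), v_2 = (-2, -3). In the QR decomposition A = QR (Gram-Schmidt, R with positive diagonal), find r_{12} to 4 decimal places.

r_{12} = -3.4000

v_1 = (4, 3); ‖v_1‖ = 5.0000, so e_1 = (0.8000, 0.6000).
r_{12} = e_1·v_2 = -3.4000.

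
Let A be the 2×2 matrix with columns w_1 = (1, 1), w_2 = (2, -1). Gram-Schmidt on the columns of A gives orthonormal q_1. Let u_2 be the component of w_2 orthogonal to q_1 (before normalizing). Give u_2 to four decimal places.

w_1 = (1, 1); ‖w_1‖ = 1.4142, so q_1 = (0.7071, 0.7071).
q_1·w_2 = 0.7071·2 + 0.7071·(-1) = 0.7071.
u_2 = w_2 − 0.7071·q_1 = (1.5000, -1.5000).

u_2 = (1.5000, -1.5000)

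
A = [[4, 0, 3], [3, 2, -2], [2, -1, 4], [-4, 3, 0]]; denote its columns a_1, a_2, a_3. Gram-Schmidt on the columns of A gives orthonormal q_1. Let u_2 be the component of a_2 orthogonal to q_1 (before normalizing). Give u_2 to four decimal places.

q_1 = a_1/‖a_1‖ = (4, 3, 2, -4)/6.7082 = (0.5963, 0.4472, 0.2981, -0.5963).
r_{12} = q_1·a_2 = -1.1926.
u_2 = a_2 + 1.1926·q_1 = (0.7111, 2.5333, -0.6444, 2.2889).

u_2 = (0.7111, 2.5333, -0.6444, 2.2889)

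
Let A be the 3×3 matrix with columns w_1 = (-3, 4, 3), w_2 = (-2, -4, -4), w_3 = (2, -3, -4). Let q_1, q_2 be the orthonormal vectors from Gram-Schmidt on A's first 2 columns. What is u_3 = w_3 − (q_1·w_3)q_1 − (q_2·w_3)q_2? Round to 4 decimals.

w_1 = (-3, 4, 3); ‖w_1‖ = 5.8310, so q_1 = (-0.5145, 0.6860, 0.5145).
q_1·w_2 = (-0.5145)·(-2) + 0.6860·(-4) + 0.5145·(-4) = -3.7730.
u_2 = w_2 + 3.7730·q_1 = (-3.9412, -1.4118, -2.0588).
‖u_2‖ = 4.6653, so q_2 = (-0.8448, -0.3026, -0.4413).
q_1·w_3 = (-0.5145)·2 + 0.6860·(-3) + 0.5145·(-4) = -5.1450; q_2·w_3 = (-0.8448)·2 + (-0.3026)·(-3) + (-0.4413)·(-4) = 0.9835.
u_3 = w_3 + 5.1450·q_1 − 0.9835·q_2 = (0.1838, 0.8270, -0.9189).

u_3 = (0.1838, 0.8270, -0.9189)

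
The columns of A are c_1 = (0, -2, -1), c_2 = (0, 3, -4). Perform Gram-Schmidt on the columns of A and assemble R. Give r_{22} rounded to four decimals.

c_1 = (0, -2, -1); ‖c_1‖ = 2.2361, so e_1 = (0.0000, -0.8944, -0.4472).
e_1·c_2 = 0.0000·0 + (-0.8944)·3 + (-0.4472)·(-4) = -0.8944.
u_2 = c_2 + 0.8944·e_1 = (0.0000, 2.2000, -4.4000).
r_{22} = ‖u_2‖ = 4.9193.

r_{22} = 4.9193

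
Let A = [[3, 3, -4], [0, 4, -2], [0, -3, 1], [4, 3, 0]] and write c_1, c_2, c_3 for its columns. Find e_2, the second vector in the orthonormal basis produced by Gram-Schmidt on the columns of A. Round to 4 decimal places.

e_2 = (0.0953, 0.7943, -0.5957, -0.0715)

e_1 = c_1/‖c_1‖ = (3, 0, 0, 4)/5.0000 = (0.6000, 0.0000, 0.0000, 0.8000).
r_{12} = e_1·c_2 = 4.2000.
u_2 = c_2 − 4.2000·e_1 = (0.4800, 4.0000, -3.0000, -0.3600).
‖u_2‖ = 5.0359, so e_2 = (0.0953, 0.7943, -0.5957, -0.0715).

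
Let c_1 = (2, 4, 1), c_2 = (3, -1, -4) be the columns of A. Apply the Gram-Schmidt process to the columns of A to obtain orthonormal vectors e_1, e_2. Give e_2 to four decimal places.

c_1 = (2, 4, 1); ‖c_1‖ = 4.5826, so e_1 = (0.4364, 0.8729, 0.2182).
e_1·c_2 = 0.4364·3 + 0.8729·(-1) + 0.2182·(-4) = -0.4364.
u_2 = c_2 + 0.4364·e_1 = (3.1905, -0.6190, -3.9048).
‖u_2‖ = 5.0803, so e_2 = (0.6280, -0.1219, -0.7686).

e_2 = (0.6280, -0.1219, -0.7686)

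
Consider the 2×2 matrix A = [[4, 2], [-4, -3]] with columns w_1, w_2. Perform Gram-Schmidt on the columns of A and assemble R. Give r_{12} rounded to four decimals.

q_1 = w_1/‖w_1‖ = (4, -4)/5.6569 = (0.7071, -0.7071).
r_{12} = q_1·w_2 = 3.5355.

r_{12} = 3.5355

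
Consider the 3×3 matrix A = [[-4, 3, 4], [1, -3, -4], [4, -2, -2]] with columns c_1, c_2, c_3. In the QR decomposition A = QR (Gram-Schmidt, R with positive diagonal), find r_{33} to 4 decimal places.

q_1 = c_1/‖c_1‖ = (-4, 1, 4)/5.7446 = (-0.6963, 0.1741, 0.6963).
r_{12} = q_1·c_2 = -4.0038.
u_2 = c_2 + 4.0038·q_1 = (0.2121, -2.3030, 0.7879).
‖u_2‖ = 2.4433, so q_2 = (0.0868, -0.9426, 0.3225).
r_{13} = q_1·c_3 = -4.8742; r_{23} = q_2·c_3 = 3.4727.
u_3 = c_3 + 4.8742·q_1 − 3.4727·q_2 = (0.3046, 0.1218, 0.2741).
r_{33} = ‖u_3‖ = 0.4275.

r_{33} = 0.4275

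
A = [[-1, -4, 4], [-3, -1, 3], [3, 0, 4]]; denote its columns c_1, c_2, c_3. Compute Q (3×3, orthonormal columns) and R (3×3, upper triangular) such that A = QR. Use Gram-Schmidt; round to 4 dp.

q_1 = c_1/‖c_1‖ = (-1, -3, 3)/4.3589 = (-0.2294, -0.6882, 0.6882).
r_{12} = q_1·c_2 = 1.6059.
u_2 = c_2 − 1.6059·q_1 = (-3.6316, 0.1053, -1.1053).
‖u_2‖ = 3.7975, so q_2 = (-0.9563, 0.0277, -0.2910).
r_{13} = q_1·c_3 = -0.2294; r_{23} = q_2·c_3 = -4.9063.
u_3 = c_3 + 0.2294·q_1 + 4.9063·q_2 = (-0.7445, 2.9781, 2.7299).
‖u_3‖ = 4.1080, so q_3 = (-0.1812, 0.7249, 0.6645).

Q = [[-0.2294, -0.9563, -0.1812], [-0.6882, 0.0277, 0.7249], [0.6882, -0.2910, 0.6645]], R = [[4.3589, 1.6059, -0.2294], [0.0000, 3.7975, -4.9063], [0.0000, 0.0000, 4.1080]]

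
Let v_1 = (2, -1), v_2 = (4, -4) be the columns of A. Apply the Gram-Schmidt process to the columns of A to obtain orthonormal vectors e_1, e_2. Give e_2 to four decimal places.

e_2 = (-0.4472, -0.8944)

e_1 = v_1/‖v_1‖ = (2, -1)/2.2361 = (0.8944, -0.4472).
r_{12} = e_1·v_2 = 5.3666.
u_2 = v_2 − 5.3666·e_1 = (-0.8000, -1.6000).
‖u_2‖ = 1.7889, so e_2 = (-0.4472, -0.8944).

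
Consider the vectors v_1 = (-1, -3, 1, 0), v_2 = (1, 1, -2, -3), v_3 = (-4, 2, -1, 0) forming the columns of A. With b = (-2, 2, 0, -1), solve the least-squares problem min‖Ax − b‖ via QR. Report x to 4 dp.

v_1 = (-1, -3, 1, 0); ‖v_1‖ = 3.3166, so q_1 = (-0.3015, -0.9045, 0.3015, 0.0000).
q_1·v_2 = (-0.3015)·1 + (-0.9045)·1 + 0.3015·(-2) + 0.0000·(-3) = -1.8091.
u_2 = v_2 + 1.8091·q_1 = (0.4545, -0.6364, -1.4545, -3.0000).
‖u_2‖ = 3.4245, so q_2 = (0.1327, -0.1858, -0.4247, -0.8760).
q_1·v_3 = (-0.3015)·(-4) + (-0.9045)·2 + 0.3015·(-1) + 0.0000·0 = -0.9045; q_2·v_3 = 0.1327·(-4) + (-0.1858)·2 + (-0.4247)·(-1) + (-0.8760)·0 = -0.4778.
u_3 = v_3 + 0.9045·q_1 + 0.4778·q_2 = (-4.2093, 1.0930, -0.9302, -0.4186).
‖u_3‖ = 4.4669, so q_3 = (-0.9423, 0.2447, -0.2082, -0.0937).
Qᵀb = (-1.2060, 0.2389, 2.4677).
Back-substitute: x_3 = 2.4677/4.4669 = 0.5524.
x_2 = (0.2389 + 0.4778·0.5524)/3.4245 = 0.1469.
x_1 = (-1.2060 + 1.8091·0.1469 + 0.9045·0.5524)/3.3166 = -0.1329.

x = (-0.1329, 0.1469, 0.5524)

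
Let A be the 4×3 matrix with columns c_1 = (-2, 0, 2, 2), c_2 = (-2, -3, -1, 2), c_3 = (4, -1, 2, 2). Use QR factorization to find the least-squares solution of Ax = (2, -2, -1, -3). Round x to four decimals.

x = (-1.1107, 0.2213, 0.1066)

c_1 = (-2, 0, 2, 2); ‖c_1‖ = 3.4641, so e_1 = (-0.5774, 0.0000, 0.5774, 0.5774).
e_1·c_2 = (-0.5774)·(-2) + 0.0000·(-3) + 0.5774·(-1) + 0.5774·2 = 1.7321.
u_2 = c_2 − 1.7321·e_1 = (-1.0000, -3.0000, -2.0000, 1.0000).
‖u_2‖ = 3.8730, so e_2 = (-0.2582, -0.7746, -0.5164, 0.2582).
e_1·c_3 = (-0.5774)·4 + 0.0000·(-1) + 0.5774·2 + 0.5774·2 = 0.0000; e_2·c_3 = (-0.2582)·4 + (-0.7746)·(-1) + (-0.5164)·2 + 0.2582·2 = -0.7746.
u_3 = c_3 + 0.0000·e_1 + 0.7746·e_2 = (3.8000, -1.6000, 1.6000, 2.2000).
‖u_3‖ = 4.9396, so e_3 = (0.7693, -0.3239, 0.3239, 0.4454).
Qᵀb = (-3.4641, 0.7746, 0.5264).
Back-substitute: x_3 = 0.5264/4.9396 = 0.1066.
x_2 = (0.7746 + 0.7746·0.1066)/3.8730 = 0.2213.
x_1 = (-3.4641 − 1.7321·0.2213 + 0.0000·0.1066)/3.4641 = -1.1107.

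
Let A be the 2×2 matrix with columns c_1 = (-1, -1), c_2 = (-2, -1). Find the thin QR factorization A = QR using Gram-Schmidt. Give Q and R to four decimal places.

c_1 = (-1, -1); ‖c_1‖ = 1.4142, so q_1 = (-0.7071, -0.7071).
q_1·c_2 = (-0.7071)·(-2) + (-0.7071)·(-1) = 2.1213.
u_2 = c_2 − 2.1213·q_1 = (-0.5000, 0.5000).
‖u_2‖ = 0.7071, so q_2 = (-0.7071, 0.7071).

Q = [[-0.7071, -0.7071], [-0.7071, 0.7071]], R = [[1.4142, 2.1213], [0.0000, 0.7071]]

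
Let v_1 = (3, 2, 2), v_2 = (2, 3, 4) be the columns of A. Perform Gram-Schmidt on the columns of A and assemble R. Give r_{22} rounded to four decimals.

e_1 = v_1/‖v_1‖ = (3, 2, 2)/4.1231 = (0.7276, 0.4851, 0.4851).
r_{12} = e_1·v_2 = 4.8507.
u_2 = v_2 − 4.8507·e_1 = (-1.5294, 0.6471, 1.6471).
r_{22} = ‖u_2‖ = 2.3389.

r_{22} = 2.3389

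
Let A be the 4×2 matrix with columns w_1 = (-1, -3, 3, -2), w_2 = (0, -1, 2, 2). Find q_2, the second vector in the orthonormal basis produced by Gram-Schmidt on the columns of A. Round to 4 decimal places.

q_2 = (0.0773, -0.1236, 0.4791, 0.8655)

w_1 = (-1, -3, 3, -2); ‖w_1‖ = 4.7958, so q_1 = (-0.2085, -0.6255, 0.6255, -0.4170).
q_1·w_2 = (-0.2085)·0 + (-0.6255)·(-1) + 0.6255·2 + (-0.4170)·2 = 1.0426.
u_2 = w_2 − 1.0426·q_1 = (0.2174, -0.3478, 1.3478, 2.4348).
‖u_2‖ = 2.8130, so q_2 = (0.0773, -0.1236, 0.4791, 0.8655).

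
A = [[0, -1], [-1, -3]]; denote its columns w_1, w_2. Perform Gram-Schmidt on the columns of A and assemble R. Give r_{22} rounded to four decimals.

r_{22} = 1.0000

w_1 = (0, -1); ‖w_1‖ = 1.0000, so q_1 = (0.0000, -1.0000).
q_1·w_2 = 0.0000·(-1) + (-1.0000)·(-3) = 3.0000.
u_2 = w_2 − 3.0000·q_1 = (-1.0000, 0.0000).
r_{22} = ‖u_2‖ = 1.0000.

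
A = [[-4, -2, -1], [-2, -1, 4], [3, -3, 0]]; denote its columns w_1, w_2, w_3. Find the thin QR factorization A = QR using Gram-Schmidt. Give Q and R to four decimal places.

Q = [[-0.7428, -0.4983, -0.4472], [-0.3714, -0.2491, 0.8944], [0.5571, -0.8305, 0.0000]], R = [[5.3852, 0.1857, -0.7428], [0.0000, 3.7370, -0.4983], [0.0000, 0.0000, 4.0249]]

e_1 = w_1/‖w_1‖ = (-4, -2, 3)/5.3852 = (-0.7428, -0.3714, 0.5571).
r_{12} = e_1·w_2 = 0.1857.
u_2 = w_2 − 0.1857·e_1 = (-1.8621, -0.9310, -3.1034).
‖u_2‖ = 3.7370, so e_2 = (-0.4983, -0.2491, -0.8305).
r_{13} = e_1·w_3 = -0.7428; r_{23} = e_2·w_3 = -0.4983.
u_3 = w_3 + 0.7428·e_1 + 0.4983·e_2 = (-1.8000, 3.6000, 0.0000).
‖u_3‖ = 4.0249, so e_3 = (-0.4472, 0.8944, 0.0000).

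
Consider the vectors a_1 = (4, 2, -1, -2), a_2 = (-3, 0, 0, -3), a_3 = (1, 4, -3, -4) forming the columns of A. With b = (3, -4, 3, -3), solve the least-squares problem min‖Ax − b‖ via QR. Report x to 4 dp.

a_1 = (4, 2, -1, -2); ‖a_1‖ = 5.0000, so e_1 = (0.8000, 0.4000, -0.2000, -0.4000).
e_1·a_2 = 0.8000·(-3) + 0.4000·0 + (-0.2000)·0 + (-0.4000)·(-3) = -1.2000.
u_2 = a_2 + 1.2000·e_1 = (-2.0400, 0.4800, -0.2400, -3.4800).
‖u_2‖ = 4.0694, so e_2 = (-0.5013, 0.1180, -0.0590, -0.8552).
e_1·a_3 = 0.8000·1 + 0.4000·4 + (-0.2000)·(-3) + (-0.4000)·(-4) = 4.6000; e_2·a_3 = (-0.5013)·1 + 0.1180·4 + (-0.0590)·(-3) + (-0.8552)·(-4) = 3.5681.
u_3 = a_3 − 4.6000·e_1 − 3.5681·e_2 = (-0.8913, 1.7391, -1.8696, 0.8913).
‖u_3‖ = 2.8476, so e_3 = (-0.3130, 0.6107, -0.6565, 0.3130).
Qᵀb = (1.4000, 0.4128, -6.2906).
Back-substitute: x_3 = -6.2906/2.8476 = -2.2091.
x_2 = (0.4128 − 3.5681·(-2.2091))/4.0694 = 2.0384.
x_1 = (1.4000 + 1.2000·2.0384 − 4.6000·(-2.2091))/5.0000 = 2.8016.

x = (2.8016, 2.0384, -2.2091)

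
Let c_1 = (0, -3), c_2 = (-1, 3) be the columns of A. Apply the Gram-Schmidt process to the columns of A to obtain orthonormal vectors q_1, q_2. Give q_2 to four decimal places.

q_2 = (-1.0000, 0.0000)

c_1 = (0, -3); ‖c_1‖ = 3.0000, so q_1 = (0.0000, -1.0000).
q_1·c_2 = 0.0000·(-1) + (-1.0000)·3 = -3.0000.
u_2 = c_2 + 3.0000·q_1 = (-1.0000, 0.0000).
‖u_2‖ = 1.0000, so q_2 = (-1.0000, 0.0000).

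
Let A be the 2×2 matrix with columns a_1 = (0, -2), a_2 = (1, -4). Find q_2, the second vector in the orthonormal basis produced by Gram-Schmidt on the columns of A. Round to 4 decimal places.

a_1 = (0, -2); ‖a_1‖ = 2.0000, so q_1 = (0.0000, -1.0000).
q_1·a_2 = 0.0000·1 + (-1.0000)·(-4) = 4.0000.
u_2 = a_2 − 4.0000·q_1 = (1.0000, 0.0000).
‖u_2‖ = 1.0000, so q_2 = (1.0000, 0.0000).

q_2 = (1.0000, 0.0000)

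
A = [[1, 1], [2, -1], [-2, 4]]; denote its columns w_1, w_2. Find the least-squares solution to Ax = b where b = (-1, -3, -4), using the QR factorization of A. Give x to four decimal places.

w_1 = (1, 2, -2); ‖w_1‖ = 3.0000, so q_1 = (0.3333, 0.6667, -0.6667).
q_1·w_2 = 0.3333·1 + 0.6667·(-1) + (-0.6667)·4 = -3.0000.
u_2 = w_2 + 3.0000·q_1 = (2.0000, 1.0000, 2.0000).
‖u_2‖ = 3.0000, so q_2 = (0.6667, 0.3333, 0.6667).
Qᵀb = (0.3333, -4.3333).
Back-substitute: x_2 = -4.3333/3.0000 = -1.4444.
x_1 = (0.3333 + 3.0000·(-1.4444))/3.0000 = -1.3333.

x = (-1.3333, -1.4444)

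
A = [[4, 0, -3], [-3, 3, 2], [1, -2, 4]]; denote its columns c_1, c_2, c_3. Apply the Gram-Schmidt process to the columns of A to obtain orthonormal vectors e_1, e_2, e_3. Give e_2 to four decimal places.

c_1 = (4, -3, 1); ‖c_1‖ = 5.0990, so e_1 = (0.7845, -0.5883, 0.1961).
e_1·c_2 = 0.7845·0 + (-0.5883)·3 + 0.1961·(-2) = -2.1573.
u_2 = c_2 + 2.1573·e_1 = (1.6923, 1.7308, -1.5769).
‖u_2‖ = 2.8890, so e_2 = (0.5858, 0.5991, -0.5458).

e_2 = (0.5858, 0.5991, -0.5458)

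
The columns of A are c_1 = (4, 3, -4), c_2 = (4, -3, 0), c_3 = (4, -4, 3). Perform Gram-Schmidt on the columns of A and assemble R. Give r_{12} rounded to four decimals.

r_{12} = 1.0932

c_1 = (4, 3, -4); ‖c_1‖ = 6.4031, so e_1 = (0.6247, 0.4685, -0.6247).
r_{12} = e_1·c_2 = 1.0932.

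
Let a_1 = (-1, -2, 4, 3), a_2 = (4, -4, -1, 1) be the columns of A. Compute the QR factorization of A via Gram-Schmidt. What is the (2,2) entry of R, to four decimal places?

a_1 = (-1, -2, 4, 3); ‖a_1‖ = 5.4772, so e_1 = (-0.1826, -0.3651, 0.7303, 0.5477).
e_1·a_2 = (-0.1826)·4 + (-0.3651)·(-4) + 0.7303·(-1) + 0.5477·1 = 0.5477.
u_2 = a_2 − 0.5477·e_1 = (4.1000, -3.8000, -1.4000, 0.7000).
r_{22} = ‖u_2‖ = 5.8052.

r_{22} = 5.8052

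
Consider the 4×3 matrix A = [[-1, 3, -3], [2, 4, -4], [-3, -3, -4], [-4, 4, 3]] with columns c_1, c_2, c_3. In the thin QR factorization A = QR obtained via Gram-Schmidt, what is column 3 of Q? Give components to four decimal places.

c_1 = (-1, 2, -3, -4); ‖c_1‖ = 5.4772, so q_1 = (-0.1826, 0.3651, -0.5477, -0.7303).
q_1·c_2 = (-0.1826)·3 + 0.3651·4 + (-0.5477)·(-3) + (-0.7303)·4 = -0.3651.
u_2 = c_2 + 0.3651·q_1 = (2.9333, 4.1333, -3.2000, 3.7333).
‖u_2‖ = 7.0616, so q_2 = (0.4154, 0.5853, -0.4532, 0.5287).
q_1·c_3 = (-0.1826)·(-3) + 0.3651·(-4) + (-0.5477)·(-4) + (-0.7303)·3 = -0.9129; q_2·c_3 = 0.4154·(-3) + 0.5853·(-4) + (-0.4532)·(-4) + 0.5287·3 = -0.1888.
u_3 = c_3 + 0.9129·q_1 + 0.1888·q_2 = (-3.0882, -3.5561, -4.5856, 2.4332).
‖u_3‖ = 7.0094, so q_3 = (-0.4406, -0.5073, -0.6542, 0.3471).

q_3 = (-0.4406, -0.5073, -0.6542, 0.3471)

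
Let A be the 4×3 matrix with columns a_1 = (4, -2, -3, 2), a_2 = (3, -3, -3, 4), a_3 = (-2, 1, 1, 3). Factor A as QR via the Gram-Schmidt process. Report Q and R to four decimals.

Q = [[0.6963, -0.5124, 0.2052], [-0.3482, -0.3624, 0.8285], [-0.5222, 0.0750, 0.0659], [0.3482, 0.7749, 0.5169]], R = [[5.7446, 6.0927, -1.2185], [0.0000, 2.4246, 3.0620], [0.0000, 0.0000, 2.0345]]

q_1 = a_1/‖a_1‖ = (4, -2, -3, 2)/5.7446 = (0.6963, -0.3482, -0.5222, 0.3482).
r_{12} = q_1·a_2 = 6.0927.
u_2 = a_2 − 6.0927·q_1 = (-1.2424, -0.8788, 0.1818, 1.8788).
‖u_2‖ = 2.4246, so q_2 = (-0.5124, -0.3624, 0.0750, 0.7749).
r_{13} = q_1·a_3 = -1.2185; r_{23} = q_2·a_3 = 3.0620.
u_3 = a_3 + 1.2185·q_1 − 3.0620·q_2 = (0.4175, 1.6856, 0.1340, 1.0515).
‖u_3‖ = 2.0345, so q_3 = (0.2052, 0.8285, 0.0659, 0.5169).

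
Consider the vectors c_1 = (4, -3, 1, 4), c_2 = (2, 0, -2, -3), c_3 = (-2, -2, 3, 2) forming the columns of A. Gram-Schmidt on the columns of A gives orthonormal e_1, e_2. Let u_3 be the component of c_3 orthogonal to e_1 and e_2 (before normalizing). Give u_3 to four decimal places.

c_1 = (4, -3, 1, 4); ‖c_1‖ = 6.4807, so e_1 = (0.6172, -0.4629, 0.1543, 0.6172).
e_1·c_2 = 0.6172·2 + (-0.4629)·0 + 0.1543·(-2) + 0.6172·(-3) = -0.9258.
u_2 = c_2 + 0.9258·e_1 = (2.5714, -0.4286, -1.8571, -2.4286).
‖u_2‖ = 4.0178, so e_2 = (0.6400, -0.1067, -0.4622, -0.6045).
e_1·c_3 = 0.6172·(-2) + (-0.4629)·(-2) + 0.1543·3 + 0.6172·2 = 1.3887; e_2·c_3 = 0.6400·(-2) + (-0.1067)·(-2) + (-0.4622)·3 + (-0.6045)·2 = -3.6623.
u_3 = c_3 − 1.3887·e_1 + 3.6623·e_2 = (-0.5133, -1.7478, 1.0929, -1.0708).

u_3 = (-0.5133, -1.7478, 1.0929, -1.0708)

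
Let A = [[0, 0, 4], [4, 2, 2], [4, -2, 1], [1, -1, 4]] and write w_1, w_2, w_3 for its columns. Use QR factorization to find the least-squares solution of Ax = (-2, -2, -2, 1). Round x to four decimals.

x = (-0.4103, -0.1795, -0.1026)

w_1 = (0, 4, 4, 1); ‖w_1‖ = 5.7446, so q_1 = (0.0000, 0.6963, 0.6963, 0.1741).
q_1·w_2 = 0.0000·0 + 0.6963·2 + 0.6963·(-2) + 0.1741·(-1) = -0.1741.
u_2 = w_2 + 0.1741·q_1 = (0.0000, 2.1212, -1.8788, -0.9697).
‖u_2‖ = 2.9949, so q_2 = (0.0000, 0.7083, -0.6273, -0.3238).
q_1·w_3 = 0.0000·4 + 0.6963·2 + 0.6963·1 + 0.1741·4 = 2.7852; q_2·w_3 = 0.0000·4 + 0.7083·2 + (-0.6273)·1 + (-0.3238)·4 = -0.5059.
u_3 = w_3 − 2.7852·q_1 + 0.5059·q_2 = (4.0000, 0.4189, -1.2568, 3.3514).
‖u_3‖ = 5.3839, so q_3 = (0.7430, 0.0778, -0.2334, 0.6225).
Qᵀb = (-2.6112, -0.4857, -0.5522).
Back-substitute: x_3 = -0.5522/5.3839 = -0.1026.
x_2 = (-0.4857 + 0.5059·(-0.1026))/2.9949 = -0.1795.
x_1 = (-2.6112 + 0.1741·(-0.1795) − 2.7852·(-0.1026))/5.7446 = -0.4103.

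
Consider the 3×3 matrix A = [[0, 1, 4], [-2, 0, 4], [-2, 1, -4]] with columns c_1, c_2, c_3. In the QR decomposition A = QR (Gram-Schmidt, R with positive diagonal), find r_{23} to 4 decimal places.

r_{23} = 0.0000

c_1 = (0, -2, -2); ‖c_1‖ = 2.8284, so e_1 = (0.0000, -0.7071, -0.7071).
e_1·c_2 = 0.0000·1 + (-0.7071)·0 + (-0.7071)·1 = -0.7071.
u_2 = c_2 + 0.7071·e_1 = (1.0000, -0.5000, 0.5000).
‖u_2‖ = 1.2247, so e_2 = (0.8165, -0.4082, 0.4082).
r_{23} = e_2·c_3 = 0.0000.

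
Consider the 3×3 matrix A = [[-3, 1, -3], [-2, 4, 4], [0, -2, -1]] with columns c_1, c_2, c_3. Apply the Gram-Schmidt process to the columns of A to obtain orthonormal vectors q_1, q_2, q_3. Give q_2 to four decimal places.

c_1 = (-3, -2, 0); ‖c_1‖ = 3.6056, so q_1 = (-0.8321, -0.5547, 0.0000).
q_1·c_2 = (-0.8321)·1 + (-0.5547)·4 + 0.0000·(-2) = -3.0509.
u_2 = c_2 + 3.0509·q_1 = (-1.5385, 2.3077, -2.0000).
‖u_2‖ = 3.4194, so q_2 = (-0.4499, 0.6749, -0.5849).

q_2 = (-0.4499, 0.6749, -0.5849)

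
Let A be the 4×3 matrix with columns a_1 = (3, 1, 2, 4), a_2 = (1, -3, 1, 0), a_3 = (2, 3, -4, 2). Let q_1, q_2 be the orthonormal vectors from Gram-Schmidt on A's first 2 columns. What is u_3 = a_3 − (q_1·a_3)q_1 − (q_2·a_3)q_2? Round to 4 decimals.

a_1 = (3, 1, 2, 4); ‖a_1‖ = 5.4772, so q_1 = (0.5477, 0.1826, 0.3651, 0.7303).
q_1·a_2 = 0.5477·1 + 0.1826·(-3) + 0.3651·1 + 0.7303·0 = 0.3651.
u_2 = a_2 − 0.3651·q_1 = (0.8000, -3.0667, 0.8667, -0.2667).
‖u_2‖ = 3.2965, so q_2 = (0.2427, -0.9303, 0.2629, -0.0809).
q_1·a_3 = 0.5477·2 + 0.1826·3 + 0.3651·(-4) + 0.7303·2 = 1.6432; q_2·a_3 = 0.2427·2 + (-0.9303)·3 + 0.2629·(-4) + (-0.0809)·2 = -3.5189.
u_3 = a_3 − 1.6432·q_1 + 3.5189·q_2 = (1.9540, -0.5736, -3.6748, 0.5153).

u_3 = (1.9540, -0.5736, -3.6748, 0.5153)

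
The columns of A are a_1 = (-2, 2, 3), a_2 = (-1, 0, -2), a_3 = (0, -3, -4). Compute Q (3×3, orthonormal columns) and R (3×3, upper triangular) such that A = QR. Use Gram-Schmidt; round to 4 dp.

a_1 = (-2, 2, 3); ‖a_1‖ = 4.1231, so e_1 = (-0.4851, 0.4851, 0.7276).
e_1·a_2 = (-0.4851)·(-1) + 0.4851·0 + 0.7276·(-2) = -0.9701.
u_2 = a_2 + 0.9701·e_1 = (-1.4706, 0.4706, -1.2941).
‖u_2‖ = 2.0147, so e_2 = (-0.7299, 0.2336, -0.6424).
e_1·a_3 = (-0.4851)·0 + 0.4851·(-3) + 0.7276·(-4) = -4.3656; e_2·a_3 = (-0.7299)·0 + 0.2336·(-3) + (-0.6424)·(-4) = 1.8687.
u_3 = a_3 + 4.3656·e_1 − 1.8687·e_2 = (-0.7536, -1.3188, 0.3768).
‖u_3‖ = 1.5650, so e_3 = (-0.4815, -0.8427, 0.2408).

Q = [[-0.4851, -0.7299, -0.4815], [0.4851, 0.2336, -0.8427], [0.7276, -0.6424, 0.2408]], R = [[4.1231, -0.9701, -4.3656], [0.0000, 2.0147, 1.8687], [0.0000, 0.0000, 1.5650]]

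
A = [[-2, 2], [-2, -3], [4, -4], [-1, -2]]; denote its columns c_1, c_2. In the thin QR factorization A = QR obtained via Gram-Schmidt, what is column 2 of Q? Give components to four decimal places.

e_2 = (0.1993, -0.7587, -0.3985, -0.4752)

e_1 = c_1/‖c_1‖ = (-2, -2, 4, -1)/5.0000 = (-0.4000, -0.4000, 0.8000, -0.2000).
r_{12} = e_1·c_2 = -2.4000.
u_2 = c_2 + 2.4000·e_1 = (1.0400, -3.9600, -2.0800, -2.4800).
‖u_2‖ = 5.2192, so e_2 = (0.1993, -0.7587, -0.3985, -0.4752).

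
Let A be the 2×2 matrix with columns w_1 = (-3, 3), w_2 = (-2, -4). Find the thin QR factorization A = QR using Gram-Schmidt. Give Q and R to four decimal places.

Q = [[-0.7071, -0.7071], [0.7071, -0.7071]], R = [[4.2426, -1.4142], [0.0000, 4.2426]]

w_1 = (-3, 3); ‖w_1‖ = 4.2426, so e_1 = (-0.7071, 0.7071).
e_1·w_2 = (-0.7071)·(-2) + 0.7071·(-4) = -1.4142.
u_2 = w_2 + 1.4142·e_1 = (-3.0000, -3.0000).
‖u_2‖ = 4.2426, so e_2 = (-0.7071, -0.7071).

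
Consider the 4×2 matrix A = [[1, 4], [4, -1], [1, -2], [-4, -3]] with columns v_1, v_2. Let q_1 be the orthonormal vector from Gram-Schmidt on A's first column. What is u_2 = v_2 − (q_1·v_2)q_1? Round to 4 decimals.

v_1 = (1, 4, 1, -4); ‖v_1‖ = 5.8310, so q_1 = (0.1715, 0.6860, 0.1715, -0.6860).
q_1·v_2 = 0.1715·4 + 0.6860·(-1) + 0.1715·(-2) + (-0.6860)·(-3) = 1.7150.
u_2 = v_2 − 1.7150·q_1 = (3.7059, -2.1765, -2.2941, -1.8235).

u_2 = (3.7059, -2.1765, -2.2941, -1.8235)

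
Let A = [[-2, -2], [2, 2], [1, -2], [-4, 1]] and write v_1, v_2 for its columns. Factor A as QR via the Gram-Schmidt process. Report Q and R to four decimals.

Q = [[-0.4000, -0.5135], [0.4000, 0.5135], [0.2000, -0.5805], [-0.8000, 0.3684]], R = [[5.0000, 0.4000], [0.0000, 3.5833]]

e_1 = v_1/‖v_1‖ = (-2, 2, 1, -4)/5.0000 = (-0.4000, 0.4000, 0.2000, -0.8000).
r_{12} = e_1·v_2 = 0.4000.
u_2 = v_2 − 0.4000·e_1 = (-1.8400, 1.8400, -2.0800, 1.3200).
‖u_2‖ = 3.5833, so e_2 = (-0.5135, 0.5135, -0.5805, 0.3684).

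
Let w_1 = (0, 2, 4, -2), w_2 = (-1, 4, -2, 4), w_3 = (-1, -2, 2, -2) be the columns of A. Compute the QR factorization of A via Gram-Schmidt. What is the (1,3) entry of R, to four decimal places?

w_1 = (0, 2, 4, -2); ‖w_1‖ = 4.8990, so q_1 = (0.0000, 0.4082, 0.8165, -0.4082).
r_{13} = q_1·w_3 = 1.6330.

r_{13} = 1.6330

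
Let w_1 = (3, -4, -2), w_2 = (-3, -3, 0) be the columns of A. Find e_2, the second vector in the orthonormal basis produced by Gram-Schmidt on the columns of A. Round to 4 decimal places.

w_1 = (3, -4, -2); ‖w_1‖ = 5.3852, so e_1 = (0.5571, -0.7428, -0.3714).
e_1·w_2 = 0.5571·(-3) + (-0.7428)·(-3) + (-0.3714)·0 = 0.5571.
u_2 = w_2 − 0.5571·e_1 = (-3.3103, -2.5862, 0.2069).
‖u_2‖ = 4.2059, so e_2 = (-0.7871, -0.6149, 0.0492).

e_2 = (-0.7871, -0.6149, 0.0492)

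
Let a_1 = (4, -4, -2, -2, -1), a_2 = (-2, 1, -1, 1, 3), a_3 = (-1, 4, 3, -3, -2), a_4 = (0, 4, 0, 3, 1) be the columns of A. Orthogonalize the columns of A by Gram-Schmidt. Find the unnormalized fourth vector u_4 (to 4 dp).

a_1 = (4, -4, -2, -2, -1); ‖a_1‖ = 6.4031, so e_1 = (0.6247, -0.6247, -0.3123, -0.3123, -0.1562).
e_1·a_2 = 0.6247·(-2) + (-0.6247)·1 + (-0.3123)·(-1) + (-0.3123)·1 + (-0.1562)·3 = -2.3426.
u_2 = a_2 + 2.3426·e_1 = (-0.5366, -0.4634, -1.7317, 0.2683, 2.6341).
‖u_2‖ = 3.2423, so e_2 = (-0.1655, -0.1429, -0.5341, 0.0827, 0.8124).
e_1·a_3 = 0.6247·(-1) + (-0.6247)·4 + (-0.3123)·3 + (-0.3123)·(-3) + (-0.1562)·(-2) = -2.8111; e_2·a_3 = (-0.1655)·(-1) + (-0.1429)·4 + (-0.5341)·3 + 0.0827·(-3) + 0.8124·(-2) = -3.8817.
u_3 = a_3 + 2.8111·e_1 + 3.8817·e_2 = (0.1137, 1.6891, 0.0487, -3.5568, 0.7146).
‖u_3‖ = 4.0038, so e_3 = (0.0284, 0.4219, 0.0122, -0.8884, 0.1785).
e_1·a_4 = 0.6247·0 + (-0.6247)·4 + (-0.3123)·0 + (-0.3123)·3 + (-0.1562)·1 = -3.5920; e_2·a_4 = (-0.1655)·0 + (-0.1429)·4 + (-0.5341)·0 + 0.0827·3 + 0.8124·1 = 0.4890; e_3·a_4 = 0.0284·0 + 0.4219·4 + 0.0122·0 + (-0.8884)·3 + 0.1785·1 = -0.7991.
u_4 = a_4 + 3.5920·e_1 − 0.4890·e_2 + 0.7991·e_3 = (2.3475, 2.1631, -0.8511, 1.1277, 0.1844).

u_4 = (2.3475, 2.1631, -0.8511, 1.1277, 0.1844)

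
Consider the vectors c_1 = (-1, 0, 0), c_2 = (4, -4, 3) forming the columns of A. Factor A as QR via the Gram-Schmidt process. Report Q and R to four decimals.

Q = [[-1.0000, 0.0000], [0.0000, -0.8000], [0.0000, 0.6000]], R = [[1.0000, -4.0000], [0.0000, 5.0000]]

c_1 = (-1, 0, 0); ‖c_1‖ = 1.0000, so e_1 = (-1.0000, 0.0000, 0.0000).
e_1·c_2 = (-1.0000)·4 + 0.0000·(-4) + 0.0000·3 = -4.0000.
u_2 = c_2 + 4.0000·e_1 = (0.0000, -4.0000, 3.0000).
‖u_2‖ = 5.0000, so e_2 = (0.0000, -0.8000, 0.6000).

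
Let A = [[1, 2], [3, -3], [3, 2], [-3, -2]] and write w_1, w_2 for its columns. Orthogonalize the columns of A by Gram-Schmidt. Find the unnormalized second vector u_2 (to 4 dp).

e_1 = w_1/‖w_1‖ = (1, 3, 3, -3)/5.2915 = (0.1890, 0.5669, 0.5669, -0.5669).
r_{12} = e_1·w_2 = 0.9449.
u_2 = w_2 − 0.9449·e_1 = (1.8214, -3.5357, 1.4643, -1.4643).

u_2 = (1.8214, -3.5357, 1.4643, -1.4643)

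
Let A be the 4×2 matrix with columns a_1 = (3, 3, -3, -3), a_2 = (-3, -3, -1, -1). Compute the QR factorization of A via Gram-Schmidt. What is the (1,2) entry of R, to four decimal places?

a_1 = (3, 3, -3, -3); ‖a_1‖ = 6.0000, so q_1 = (0.5000, 0.5000, -0.5000, -0.5000).
r_{12} = q_1·a_2 = -2.0000.

r_{12} = -2.0000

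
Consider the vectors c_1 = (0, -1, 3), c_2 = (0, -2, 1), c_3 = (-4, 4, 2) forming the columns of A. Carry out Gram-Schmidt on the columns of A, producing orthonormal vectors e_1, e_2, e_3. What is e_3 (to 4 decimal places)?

c_1 = (0, -1, 3); ‖c_1‖ = 3.1623, so e_1 = (0.0000, -0.3162, 0.9487).
e_1·c_2 = 0.0000·0 + (-0.3162)·(-2) + 0.9487·1 = 1.5811.
u_2 = c_2 − 1.5811·e_1 = (0.0000, -1.5000, -0.5000).
‖u_2‖ = 1.5811, so e_2 = (0.0000, -0.9487, -0.3162).
e_1·c_3 = 0.0000·(-4) + (-0.3162)·4 + 0.9487·2 = 0.6325; e_2·c_3 = 0.0000·(-4) + (-0.9487)·4 + (-0.3162)·2 = -4.4272.
u_3 = c_3 − 0.6325·e_1 + 4.4272·e_2 = (-4.0000, 0.0000, 0.0000).
‖u_3‖ = 4.0000, so e_3 = (-1.0000, 0.0000, 0.0000).

e_3 = (-1.0000, 0.0000, 0.0000)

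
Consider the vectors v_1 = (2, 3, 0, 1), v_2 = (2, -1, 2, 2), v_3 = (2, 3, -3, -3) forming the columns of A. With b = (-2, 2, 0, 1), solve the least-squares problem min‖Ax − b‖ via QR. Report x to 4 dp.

v_1 = (2, 3, 0, 1); ‖v_1‖ = 3.7417, so e_1 = (0.5345, 0.8018, 0.0000, 0.2673).
e_1·v_2 = 0.5345·2 + 0.8018·(-1) + 0.0000·2 + 0.2673·2 = 0.8018.
u_2 = v_2 − 0.8018·e_1 = (1.5714, -1.6429, 2.0000, 1.7857).
‖u_2‖ = 3.5153, so e_2 = (0.4470, -0.4673, 0.5689, 0.5080).
e_1·v_3 = 0.5345·2 + 0.8018·3 + 0.0000·(-3) + 0.2673·(-3) = 2.6726; e_2·v_3 = 0.4470·2 + (-0.4673)·3 + 0.5689·(-3) + 0.5080·(-3) = -3.7388.
u_3 = v_3 − 2.6726·e_1 + 3.7388·e_2 = (2.2428, -0.8902, -0.8728, -1.8150).
‖u_3‖ = 3.1430, so e_3 = (0.7136, -0.2832, -0.2777, -0.5775).
Qᵀb = (0.8018, -1.3208, -2.5711).
Back-substitute: x_3 = -2.5711/3.1430 = -0.8180.
x_2 = (-1.3208 + 3.7388·(-0.8180))/3.5153 = -1.2458.
x_1 = (0.8018 − 0.8018·(-1.2458) − 2.6726·(-0.8180))/3.7417 = 1.0655.

x = (1.0655, -1.2458, -0.8180)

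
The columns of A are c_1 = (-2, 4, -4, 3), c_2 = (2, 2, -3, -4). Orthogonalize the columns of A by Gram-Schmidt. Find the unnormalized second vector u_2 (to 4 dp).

e_1 = c_1/‖c_1‖ = (-2, 4, -4, 3)/6.7082 = (-0.2981, 0.5963, -0.5963, 0.4472).
r_{12} = e_1·c_2 = 0.5963.
u_2 = c_2 − 0.5963·e_1 = (2.1778, 1.6444, -2.6444, -4.2667).

u_2 = (2.1778, 1.6444, -2.6444, -4.2667)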